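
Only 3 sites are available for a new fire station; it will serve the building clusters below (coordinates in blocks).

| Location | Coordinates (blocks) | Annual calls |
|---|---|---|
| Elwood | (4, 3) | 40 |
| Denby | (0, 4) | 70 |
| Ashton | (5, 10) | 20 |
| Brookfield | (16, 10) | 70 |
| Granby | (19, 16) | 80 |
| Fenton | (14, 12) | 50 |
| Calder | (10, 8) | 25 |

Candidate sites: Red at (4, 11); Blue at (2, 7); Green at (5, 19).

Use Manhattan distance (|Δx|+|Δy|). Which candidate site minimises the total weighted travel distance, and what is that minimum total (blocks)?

Red, total 4415 blocks

Total weighted distance at each candidate:
  Red (4, 11): total = 4415
  Blue (2, 7): total = 5055
  Green (5, 19): total = 6220
Minimum is at Red with total 4415 blocks.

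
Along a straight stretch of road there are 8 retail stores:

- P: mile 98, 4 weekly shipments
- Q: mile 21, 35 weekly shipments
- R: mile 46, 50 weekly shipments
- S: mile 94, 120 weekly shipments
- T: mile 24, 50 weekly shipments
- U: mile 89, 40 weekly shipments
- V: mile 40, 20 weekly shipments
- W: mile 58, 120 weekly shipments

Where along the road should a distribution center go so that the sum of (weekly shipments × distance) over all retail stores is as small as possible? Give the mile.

For a sum of weighted absolute distances on a line, the optimum is the weighted median (not the mean). Total weight W = 439; half-weight = 219.5.
Sort by position and accumulate weight:
  mile 21 (Q, w=35) → cum 35
  mile 24 (T, w=50) → cum 85
  mile 40 (V, w=20) → cum 105
  mile 46 (R, w=50) → cum 155
  mile 58 (W, w=120) → cum 275  ≥ 219.5 → median here
  mile 89 (U, w=40) → cum 315
  mile 94 (S, w=120) → cum 435
  mile 98 (P, w=4) → cum 439
Optimal location: mile 58.

x = 58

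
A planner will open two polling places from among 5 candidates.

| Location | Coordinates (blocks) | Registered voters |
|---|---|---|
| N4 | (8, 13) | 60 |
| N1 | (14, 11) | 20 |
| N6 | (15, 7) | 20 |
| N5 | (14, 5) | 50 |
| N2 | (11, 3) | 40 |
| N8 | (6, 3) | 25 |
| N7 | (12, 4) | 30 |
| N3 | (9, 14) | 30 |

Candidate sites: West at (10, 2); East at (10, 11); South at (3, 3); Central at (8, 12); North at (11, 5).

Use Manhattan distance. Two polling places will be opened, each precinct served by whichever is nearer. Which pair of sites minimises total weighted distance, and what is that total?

Evaluate every pair (each demand assigned to the nearer of the two):
  {Central, North}: total = 875
  {East, North}: total = 1025
  {West, Central}: total = 1165
  {West, East}: total = 1295
  {South, North}: total = 1655
  {West, North}: total = 1705
  {East, South}: total = 1785
  {East, Central}: total = 1815
  {South, Central}: total = 1875
  {West, South}: total = 2255
Best pair: {Central, North} with total 875.

{Central, North}, total 875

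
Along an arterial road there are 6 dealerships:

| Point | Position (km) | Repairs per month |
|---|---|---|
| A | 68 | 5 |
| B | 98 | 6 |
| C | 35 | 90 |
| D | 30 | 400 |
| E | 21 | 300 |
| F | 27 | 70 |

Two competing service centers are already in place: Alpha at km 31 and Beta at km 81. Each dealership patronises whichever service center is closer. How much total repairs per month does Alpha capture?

860

The indifferent point is the midpoint (31+81)/2 = 56; dealerships left of it (closer to Alpha at 31) go to Alpha, those right go to Beta.
  E at 21 (w=300) → Alpha
  F at 27 (w=70) → Alpha
  D at 30 (w=400) → Alpha
  C at 35 (w=90) → Alpha
  A at 68 (w=5) → Beta
  B at 98 (w=6) → Beta
Alpha captures 860; Beta captures 11.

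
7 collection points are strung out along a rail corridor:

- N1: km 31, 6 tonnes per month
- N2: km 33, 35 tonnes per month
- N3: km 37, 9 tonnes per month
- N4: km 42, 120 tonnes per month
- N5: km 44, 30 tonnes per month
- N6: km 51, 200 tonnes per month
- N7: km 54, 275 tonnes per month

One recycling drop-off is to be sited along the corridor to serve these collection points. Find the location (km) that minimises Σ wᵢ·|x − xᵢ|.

x = 51

For a sum of weighted absolute distances on a line, the optimum is the weighted median (not the mean). Total weight W = 675; half-weight = 337.5.
Sort by position and accumulate weight:
  km 31 (N1, w=6) → cum 6
  km 33 (N2, w=35) → cum 41
  km 37 (N3, w=9) → cum 50
  km 42 (N4, w=120) → cum 170
  km 44 (N5, w=30) → cum 200
  km 51 (N6, w=200) → cum 400  ≥ 337.5 → median here
  km 54 (N7, w=275) → cum 675
Optimal location: km 51.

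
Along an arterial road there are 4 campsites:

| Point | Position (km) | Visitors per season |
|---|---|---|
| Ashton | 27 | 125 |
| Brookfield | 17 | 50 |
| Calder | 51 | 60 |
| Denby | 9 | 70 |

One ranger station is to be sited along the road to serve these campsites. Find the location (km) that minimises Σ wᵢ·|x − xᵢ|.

x = 27

For a sum of weighted absolute distances on a line, the optimum is the weighted median (not the mean). Total weight W = 305; half-weight = 152.5.
Sort by position and accumulate weight:
  km 9 (Denby, w=70) → cum 70
  km 17 (Brookfield, w=50) → cum 120
  km 27 (Ashton, w=125) → cum 245  ≥ 152.5 → median here
  km 51 (Calder, w=60) → cum 305
Optimal location: km 27.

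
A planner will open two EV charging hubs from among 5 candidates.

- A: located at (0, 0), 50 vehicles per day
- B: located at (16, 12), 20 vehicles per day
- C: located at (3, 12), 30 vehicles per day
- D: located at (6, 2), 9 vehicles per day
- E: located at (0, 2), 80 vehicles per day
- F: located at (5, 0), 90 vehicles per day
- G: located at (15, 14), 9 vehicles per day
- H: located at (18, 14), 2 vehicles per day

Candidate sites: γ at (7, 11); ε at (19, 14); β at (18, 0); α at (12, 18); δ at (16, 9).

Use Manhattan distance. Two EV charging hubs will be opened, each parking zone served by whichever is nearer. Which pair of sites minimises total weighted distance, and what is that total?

{γ, δ}, total 3718

Evaluate every pair (each demand assigned to the nearer of the two):
  {γ, δ}: total = 3718
  {γ, ε}: total = 3728
  {γ, α}: total = 3873
  {γ, β}: total = 3917
  {β, δ}: total = 4404
  {ε, β}: total = 4474
  {β, α}: total = 4529
  {ε, δ}: total = 5621
  {α, δ}: total = 5621
  {ε, α}: total = 6776
Best pair: {γ, δ} with total 3718.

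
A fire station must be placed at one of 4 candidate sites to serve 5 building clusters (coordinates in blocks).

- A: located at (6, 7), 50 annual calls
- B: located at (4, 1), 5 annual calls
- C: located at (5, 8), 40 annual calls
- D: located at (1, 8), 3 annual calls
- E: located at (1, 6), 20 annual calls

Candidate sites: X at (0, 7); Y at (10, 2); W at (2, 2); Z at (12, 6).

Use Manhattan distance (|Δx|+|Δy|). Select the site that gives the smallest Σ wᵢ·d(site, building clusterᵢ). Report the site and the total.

X, total 636 blocks

Total weighted distance at each candidate:
  X (0, 7): total = 636
  Y (10, 2): total = 1230
  W (2, 2): total = 946
  Z (12, 6): total = 1034
Minimum is at X with total 636 blocks.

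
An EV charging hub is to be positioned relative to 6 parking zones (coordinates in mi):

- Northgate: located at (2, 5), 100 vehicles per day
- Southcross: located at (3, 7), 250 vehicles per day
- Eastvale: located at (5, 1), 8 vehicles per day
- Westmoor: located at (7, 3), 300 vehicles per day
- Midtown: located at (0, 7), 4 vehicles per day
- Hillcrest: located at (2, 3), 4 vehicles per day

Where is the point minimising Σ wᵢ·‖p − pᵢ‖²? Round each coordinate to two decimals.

The minimiser of Σwᵢ‖p−pᵢ‖² is the weighted centroid p* = (Σwᵢpᵢ)/(Σwᵢ).
Σwᵢ = 666.
Σwᵢxᵢ = 100·2 + 250·3 + 8·5 + 300·7 + 4·0 + 4·2 = 3098.
Σwᵢyᵢ = 100·5 + 250·7 + 8·1 + 300·3 + 4·7 + 4·3 = 3198.
x* = 3098/666 = 4.65, y* = 3198/666 = 4.80.

(4.65, 4.80)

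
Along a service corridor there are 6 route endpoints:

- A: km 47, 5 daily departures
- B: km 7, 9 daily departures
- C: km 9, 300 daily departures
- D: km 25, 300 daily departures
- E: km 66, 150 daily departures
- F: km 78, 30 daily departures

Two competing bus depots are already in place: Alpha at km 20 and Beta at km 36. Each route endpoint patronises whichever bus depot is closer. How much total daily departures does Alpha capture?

The indifferent point is the midpoint (20+36)/2 = 28; route endpoints left of it (closer to Alpha at 20) go to Alpha, those right go to Beta.
  B at 7 (w=9) → Alpha
  C at 9 (w=300) → Alpha
  D at 25 (w=300) → Alpha
  A at 47 (w=5) → Beta
  E at 66 (w=150) → Beta
  F at 78 (w=30) → Beta
Alpha captures 609; Beta captures 185.

609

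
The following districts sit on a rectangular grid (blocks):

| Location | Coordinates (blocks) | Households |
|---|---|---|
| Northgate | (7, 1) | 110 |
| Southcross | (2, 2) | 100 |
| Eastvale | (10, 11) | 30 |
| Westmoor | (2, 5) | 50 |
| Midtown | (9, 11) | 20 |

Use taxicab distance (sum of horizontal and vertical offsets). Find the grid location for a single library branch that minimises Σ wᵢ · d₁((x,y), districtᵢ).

(7, 2)

Manhattan distance separates: Σwᵢ(|x−xᵢ|+|y−yᵢ|) = Σwᵢ|x−xᵢ| + Σwᵢ|y−yᵢ|, so x and y are optimised independently as 1-D weighted medians.
Total weight W = 310; half = 155.
x-coordinate, sorted with cumulative weight:
  x=2 (Southcross, w=100) cum 100
  x=2 (Westmoor, w=50) cum 150
  x=7 (Northgate, w=110) cum 260  ← median
  x=9 (Midtown, w=20) cum 280
  x=10 (Eastvale, w=30) cum 310
⇒ x* = 7
y-coordinate, sorted with cumulative weight:
  y=1 (Northgate, w=110) cum 110
  y=2 (Southcross, w=100) cum 210  ← median
  y=5 (Westmoor, w=50) cum 260
  y=11 (Eastvale, w=30) cum 290
  y=11 (Midtown, w=20) cum 310
⇒ y* = 2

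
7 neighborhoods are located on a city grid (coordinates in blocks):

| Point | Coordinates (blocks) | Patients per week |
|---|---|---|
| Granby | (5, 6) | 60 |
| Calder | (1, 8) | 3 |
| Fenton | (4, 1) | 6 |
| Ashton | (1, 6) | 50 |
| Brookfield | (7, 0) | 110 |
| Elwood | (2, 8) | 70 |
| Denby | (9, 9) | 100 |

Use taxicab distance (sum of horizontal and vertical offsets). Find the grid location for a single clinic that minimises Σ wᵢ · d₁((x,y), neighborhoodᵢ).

(7, 6)

Manhattan distance separates: Σwᵢ(|x−xᵢ|+|y−yᵢ|) = Σwᵢ|x−xᵢ| + Σwᵢ|y−yᵢ|, so x and y are optimised independently as 1-D weighted medians.
Total weight W = 399; half = 199.5.
x-coordinate, sorted with cumulative weight:
  x=1 (Calder, w=3) cum 3
  x=1 (Ashton, w=50) cum 53
  x=2 (Elwood, w=70) cum 123
  x=4 (Fenton, w=6) cum 129
  x=5 (Granby, w=60) cum 189
  x=7 (Brookfield, w=110) cum 299  ← median
  x=9 (Denby, w=100) cum 399
⇒ x* = 7
y-coordinate, sorted with cumulative weight:
  y=0 (Brookfield, w=110) cum 110
  y=1 (Fenton, w=6) cum 116
  y=6 (Granby, w=60) cum 176
  y=6 (Ashton, w=50) cum 226  ← median
  y=8 (Calder, w=3) cum 229
  y=8 (Elwood, w=70) cum 299
  y=9 (Denby, w=100) cum 399
⇒ y* = 6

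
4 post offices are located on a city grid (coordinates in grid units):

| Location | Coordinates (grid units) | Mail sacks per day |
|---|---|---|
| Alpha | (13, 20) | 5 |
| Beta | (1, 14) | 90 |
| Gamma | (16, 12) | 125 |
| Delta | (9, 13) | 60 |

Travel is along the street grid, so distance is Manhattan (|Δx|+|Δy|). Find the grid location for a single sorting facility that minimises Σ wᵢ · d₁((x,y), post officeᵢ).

(9, 13)

Manhattan distance separates: Σwᵢ(|x−xᵢ|+|y−yᵢ|) = Σwᵢ|x−xᵢ| + Σwᵢ|y−yᵢ|, so x and y are optimised independently as 1-D weighted medians.
Total weight W = 280; half = 140.
x-coordinate, sorted with cumulative weight:
  x=1 (Beta, w=90) cum 90
  x=9 (Delta, w=60) cum 150  ← median
  x=13 (Alpha, w=5) cum 155
  x=16 (Gamma, w=125) cum 280
⇒ x* = 9
y-coordinate, sorted with cumulative weight:
  y=12 (Gamma, w=125) cum 125
  y=13 (Delta, w=60) cum 185  ← median
  y=14 (Beta, w=90) cum 275
  y=20 (Alpha, w=5) cum 280
⇒ y* = 13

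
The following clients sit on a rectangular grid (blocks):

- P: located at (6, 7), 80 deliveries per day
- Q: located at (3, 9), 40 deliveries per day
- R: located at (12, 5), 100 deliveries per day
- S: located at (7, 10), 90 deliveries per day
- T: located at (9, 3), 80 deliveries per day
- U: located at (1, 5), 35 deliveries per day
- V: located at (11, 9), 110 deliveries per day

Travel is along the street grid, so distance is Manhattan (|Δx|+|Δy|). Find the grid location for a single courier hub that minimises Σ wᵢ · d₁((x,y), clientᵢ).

Manhattan distance separates: Σwᵢ(|x−xᵢ|+|y−yᵢ|) = Σwᵢ|x−xᵢ| + Σwᵢ|y−yᵢ|, so x and y are optimised independently as 1-D weighted medians.
Total weight W = 535; half = 267.5.
x-coordinate, sorted with cumulative weight:
  x=1 (U, w=35) cum 35
  x=3 (Q, w=40) cum 75
  x=6 (P, w=80) cum 155
  x=7 (S, w=90) cum 245
  x=9 (T, w=80) cum 325  ← median
  x=11 (V, w=110) cum 435
  x=12 (R, w=100) cum 535
⇒ x* = 9
y-coordinate, sorted with cumulative weight:
  y=3 (T, w=80) cum 80
  y=5 (R, w=100) cum 180
  y=5 (U, w=35) cum 215
  y=7 (P, w=80) cum 295  ← median
  y=9 (Q, w=40) cum 335
  y=9 (V, w=110) cum 445
  y=10 (S, w=90) cum 535
⇒ y* = 7

(9, 7)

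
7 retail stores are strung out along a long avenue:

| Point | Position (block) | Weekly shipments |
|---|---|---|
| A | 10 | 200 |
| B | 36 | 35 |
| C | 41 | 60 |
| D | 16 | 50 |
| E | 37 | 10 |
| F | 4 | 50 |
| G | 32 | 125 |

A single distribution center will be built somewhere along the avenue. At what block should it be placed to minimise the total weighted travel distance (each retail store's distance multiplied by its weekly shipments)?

x = 16

For a sum of weighted absolute distances on a line, the optimum is the weighted median (not the mean). Total weight W = 530; half-weight = 265.
Sort by position and accumulate weight:
  block 4 (F, w=50) → cum 50
  block 10 (A, w=200) → cum 250
  block 16 (D, w=50) → cum 300  ≥ 265 → median here
  block 32 (G, w=125) → cum 425
  block 36 (B, w=35) → cum 460
  block 37 (E, w=10) → cum 470
  block 41 (C, w=60) → cum 530
Optimal location: block 16.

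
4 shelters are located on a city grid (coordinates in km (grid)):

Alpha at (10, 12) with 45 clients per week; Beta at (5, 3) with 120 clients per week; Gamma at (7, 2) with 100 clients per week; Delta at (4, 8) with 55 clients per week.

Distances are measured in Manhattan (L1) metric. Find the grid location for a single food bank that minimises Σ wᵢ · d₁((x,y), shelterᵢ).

Manhattan distance separates: Σwᵢ(|x−xᵢ|+|y−yᵢ|) = Σwᵢ|x−xᵢ| + Σwᵢ|y−yᵢ|, so x and y are optimised independently as 1-D weighted medians.
Total weight W = 320; half = 160.
x-coordinate, sorted with cumulative weight:
  x=4 (Delta, w=55) cum 55
  x=5 (Beta, w=120) cum 175  ← median
  x=7 (Gamma, w=100) cum 275
  x=10 (Alpha, w=45) cum 320
⇒ x* = 5
y-coordinate, sorted with cumulative weight:
  y=2 (Gamma, w=100) cum 100
  y=3 (Beta, w=120) cum 220  ← median
  y=8 (Delta, w=55) cum 275
  y=12 (Alpha, w=45) cum 320
⇒ y* = 3

(5, 3)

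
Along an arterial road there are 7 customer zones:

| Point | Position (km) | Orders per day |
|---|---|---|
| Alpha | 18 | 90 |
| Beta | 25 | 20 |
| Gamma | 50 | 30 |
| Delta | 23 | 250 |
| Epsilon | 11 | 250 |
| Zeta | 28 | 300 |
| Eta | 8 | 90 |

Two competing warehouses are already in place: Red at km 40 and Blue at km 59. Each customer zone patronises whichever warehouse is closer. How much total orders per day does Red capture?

1000

The indifferent point is the midpoint (40+59)/2 = 49.5; customer zones left of it (closer to Red at 40) go to Red, those right go to Blue.
  Eta at 8 (w=90) → Red
  Epsilon at 11 (w=250) → Red
  Alpha at 18 (w=90) → Red
  Delta at 23 (w=250) → Red
  Beta at 25 (w=20) → Red
  Zeta at 28 (w=300) → Red
  Gamma at 50 (w=30) → Blue
Red captures 1000; Blue captures 30.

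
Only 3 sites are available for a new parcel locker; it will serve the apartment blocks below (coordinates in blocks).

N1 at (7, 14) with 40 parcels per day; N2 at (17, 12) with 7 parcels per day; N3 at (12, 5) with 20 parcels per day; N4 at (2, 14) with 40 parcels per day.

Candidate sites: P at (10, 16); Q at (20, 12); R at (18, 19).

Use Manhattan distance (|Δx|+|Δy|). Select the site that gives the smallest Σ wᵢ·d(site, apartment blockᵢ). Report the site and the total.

Total weighted distance at each candidate:
  P (10, 16): total = 937
  Q (20, 12): total = 1721
  R (18, 19): total = 1936
Minimum is at P with total 937 blocks.

P, total 937 blocks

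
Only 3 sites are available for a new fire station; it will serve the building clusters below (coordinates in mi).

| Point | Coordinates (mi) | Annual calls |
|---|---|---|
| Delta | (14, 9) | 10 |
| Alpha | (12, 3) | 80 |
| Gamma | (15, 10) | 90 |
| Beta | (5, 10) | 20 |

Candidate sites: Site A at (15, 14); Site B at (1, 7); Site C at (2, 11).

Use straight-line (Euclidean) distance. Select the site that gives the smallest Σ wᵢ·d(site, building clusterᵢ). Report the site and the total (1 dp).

Site A, total 1538.5 mi

Total weighted distance at each candidate:
  Site A (15, 14): total = 1538.5
  Site B (1, 7): total = 2456.5
  Site C (2, 11): total = 2382.9
Minimum is at Site A with total 1538.5 mi.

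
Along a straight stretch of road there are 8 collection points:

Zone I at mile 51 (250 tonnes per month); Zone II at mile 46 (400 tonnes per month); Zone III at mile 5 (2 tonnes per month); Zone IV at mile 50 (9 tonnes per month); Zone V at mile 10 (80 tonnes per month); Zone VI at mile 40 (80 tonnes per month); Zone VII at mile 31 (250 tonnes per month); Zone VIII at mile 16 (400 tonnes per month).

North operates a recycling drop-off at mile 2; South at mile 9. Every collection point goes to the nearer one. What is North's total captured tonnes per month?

The indifferent point is the midpoint (2+9)/2 = 5.5; collection points left of it (closer to North at 2) go to North, those right go to South.
  Zone III at 5 (w=2) → North
  Zone V at 10 (w=80) → South
  Zone VIII at 16 (w=400) → South
  Zone VII at 31 (w=250) → South
  Zone VI at 40 (w=80) → South
  Zone II at 46 (w=400) → South
  Zone IV at 50 (w=9) → South
  Zone I at 51 (w=250) → South
North captures 2; South captures 1469.

2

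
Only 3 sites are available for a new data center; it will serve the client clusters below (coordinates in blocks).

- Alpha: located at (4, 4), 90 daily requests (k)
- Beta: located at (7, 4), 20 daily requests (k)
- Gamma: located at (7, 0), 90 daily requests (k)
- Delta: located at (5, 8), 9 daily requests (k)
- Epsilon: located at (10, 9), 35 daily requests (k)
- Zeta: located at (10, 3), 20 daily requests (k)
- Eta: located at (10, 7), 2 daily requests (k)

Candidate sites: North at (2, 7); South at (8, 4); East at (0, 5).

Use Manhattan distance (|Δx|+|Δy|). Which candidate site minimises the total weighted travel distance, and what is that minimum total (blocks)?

South, total 1208 blocks

Total weighted distance at each candidate:
  North (2, 7): total = 2332
  South (8, 4): total = 1208
  East (0, 5): total = 2516
Minimum is at South with total 1208 blocks.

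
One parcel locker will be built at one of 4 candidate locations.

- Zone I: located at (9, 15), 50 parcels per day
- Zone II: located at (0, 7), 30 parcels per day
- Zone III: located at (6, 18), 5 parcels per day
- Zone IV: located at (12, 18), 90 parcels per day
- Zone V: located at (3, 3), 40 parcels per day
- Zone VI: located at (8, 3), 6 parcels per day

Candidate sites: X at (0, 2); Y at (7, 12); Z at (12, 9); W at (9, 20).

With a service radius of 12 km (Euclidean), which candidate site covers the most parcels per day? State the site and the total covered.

Coverage radius r = 12 km; a point is covered iff (Δx)²+(Δy)² ≤ 12² = 144.
  X (0, 2): covers {Zone II, Zone V, Zone VI} → 76
  Y (7, 12): covers {Zone I, Zone II, Zone III, Zone IV, Zone V, Zone VI} → 221
  Z (12, 9): covers {Zone I, Zone III, Zone IV, Zone V, Zone VI} → 191
  W (9, 20): covers {Zone I, Zone III, Zone IV} → 145
Maximum coverage at Y: 221 parcels per day.

Y, covering 221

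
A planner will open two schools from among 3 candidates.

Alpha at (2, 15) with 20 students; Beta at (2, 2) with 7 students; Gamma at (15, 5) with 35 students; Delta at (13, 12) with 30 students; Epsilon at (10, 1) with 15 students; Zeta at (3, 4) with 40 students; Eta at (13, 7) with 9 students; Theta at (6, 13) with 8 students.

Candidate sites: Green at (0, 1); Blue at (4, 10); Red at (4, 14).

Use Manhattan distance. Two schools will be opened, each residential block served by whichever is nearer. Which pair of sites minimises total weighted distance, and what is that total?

Evaluate every pair (each demand assigned to the nearer of the two):
  {Green, Blue}: total = 1589
  {Green, Red}: total = 1634
  {Blue, Red}: total = 1657
Best pair: {Green, Blue} with total 1589.

{Green, Blue}, total 1589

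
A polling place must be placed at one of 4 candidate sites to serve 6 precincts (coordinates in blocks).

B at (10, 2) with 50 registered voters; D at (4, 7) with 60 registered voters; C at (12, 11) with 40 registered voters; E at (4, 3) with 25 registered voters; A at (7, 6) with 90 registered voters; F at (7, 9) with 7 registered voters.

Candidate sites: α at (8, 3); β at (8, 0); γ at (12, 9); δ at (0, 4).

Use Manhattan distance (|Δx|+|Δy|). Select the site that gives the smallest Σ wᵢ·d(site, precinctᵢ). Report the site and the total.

α, total 1619 blocks

Total weighted distance at each candidate:
  α (8, 3): total = 1619
  β (8, 0): total = 2335
  γ (12, 9): total = 2235
  δ (0, 4): total = 2799
Minimum is at α with total 1619 blocks.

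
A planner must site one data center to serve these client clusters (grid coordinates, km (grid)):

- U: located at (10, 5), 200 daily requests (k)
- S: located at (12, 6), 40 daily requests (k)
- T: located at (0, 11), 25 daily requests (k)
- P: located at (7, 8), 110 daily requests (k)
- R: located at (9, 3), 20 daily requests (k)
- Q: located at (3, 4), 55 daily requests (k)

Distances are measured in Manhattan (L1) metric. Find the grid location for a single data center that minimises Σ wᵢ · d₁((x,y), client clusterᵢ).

(10, 5)

Manhattan distance separates: Σwᵢ(|x−xᵢ|+|y−yᵢ|) = Σwᵢ|x−xᵢ| + Σwᵢ|y−yᵢ|, so x and y are optimised independently as 1-D weighted medians.
Total weight W = 450; half = 225.
x-coordinate, sorted with cumulative weight:
  x=0 (T, w=25) cum 25
  x=3 (Q, w=55) cum 80
  x=7 (P, w=110) cum 190
  x=9 (R, w=20) cum 210
  x=10 (U, w=200) cum 410  ← median
  x=12 (S, w=40) cum 450
⇒ x* = 10
y-coordinate, sorted with cumulative weight:
  y=3 (R, w=20) cum 20
  y=4 (Q, w=55) cum 75
  y=5 (U, w=200) cum 275  ← median
  y=6 (S, w=40) cum 315
  y=8 (P, w=110) cum 425
  y=11 (T, w=25) cum 450
⇒ y* = 5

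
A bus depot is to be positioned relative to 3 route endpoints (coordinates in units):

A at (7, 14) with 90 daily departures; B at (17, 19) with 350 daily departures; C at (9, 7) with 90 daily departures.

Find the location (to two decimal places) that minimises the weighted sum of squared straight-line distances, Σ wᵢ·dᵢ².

(13.94, 16.11)

The minimiser of Σwᵢ‖p−pᵢ‖² is the weighted centroid p* = (Σwᵢpᵢ)/(Σwᵢ).
Σwᵢ = 530.
Σwᵢxᵢ = 90·7 + 350·17 + 90·9 = 7390.
Σwᵢyᵢ = 90·14 + 350·19 + 90·7 = 8540.
x* = 7390/530 = 13.94, y* = 8540/530 = 16.11.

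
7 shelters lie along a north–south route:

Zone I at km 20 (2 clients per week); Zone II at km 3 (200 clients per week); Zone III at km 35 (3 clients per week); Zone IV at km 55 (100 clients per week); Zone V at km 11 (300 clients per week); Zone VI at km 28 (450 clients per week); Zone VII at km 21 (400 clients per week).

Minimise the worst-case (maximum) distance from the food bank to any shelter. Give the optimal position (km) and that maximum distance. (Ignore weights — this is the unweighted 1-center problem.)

location 29, max distance 26

The 1-center on a line is the midpoint of the two extreme points: leftmost at 3, rightmost at 55.
Optimal location = (3 + 55)/2 = 29; maximum distance = (55 − 3)/2 = 26.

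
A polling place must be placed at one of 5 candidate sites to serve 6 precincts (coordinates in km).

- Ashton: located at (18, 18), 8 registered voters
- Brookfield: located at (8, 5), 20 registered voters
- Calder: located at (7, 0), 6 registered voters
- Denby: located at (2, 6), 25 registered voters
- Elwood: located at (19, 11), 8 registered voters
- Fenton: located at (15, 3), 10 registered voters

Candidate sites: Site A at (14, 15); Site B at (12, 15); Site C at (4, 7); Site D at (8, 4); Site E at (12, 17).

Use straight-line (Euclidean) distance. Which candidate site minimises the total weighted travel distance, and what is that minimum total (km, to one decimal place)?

Site D, total 515.5 km

Total weighted distance at each candidate:
  Site A (14, 15): total = 919.2
  Site B (12, 15): total = 888.5
  Site C (4, 7): total = 574.7
  Site D (8, 4): total = 515.5
  Site E (12, 17): total = 996.6
Minimum is at Site D with total 515.5 km.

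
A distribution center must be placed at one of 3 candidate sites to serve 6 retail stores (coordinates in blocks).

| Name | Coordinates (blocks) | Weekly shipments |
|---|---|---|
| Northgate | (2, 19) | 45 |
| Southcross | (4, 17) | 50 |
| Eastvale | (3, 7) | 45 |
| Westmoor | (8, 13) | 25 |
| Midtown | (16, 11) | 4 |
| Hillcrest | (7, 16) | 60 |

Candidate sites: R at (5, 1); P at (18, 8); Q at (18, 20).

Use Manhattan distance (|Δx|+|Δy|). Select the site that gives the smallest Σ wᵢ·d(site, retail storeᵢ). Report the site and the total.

Total weighted distance at each candidate:
  R (5, 1): total = 3634
  P (18, 8): total = 4620
  Q (18, 20): total = 4244
Minimum is at R with total 3634 blocks.

R, total 3634 blocks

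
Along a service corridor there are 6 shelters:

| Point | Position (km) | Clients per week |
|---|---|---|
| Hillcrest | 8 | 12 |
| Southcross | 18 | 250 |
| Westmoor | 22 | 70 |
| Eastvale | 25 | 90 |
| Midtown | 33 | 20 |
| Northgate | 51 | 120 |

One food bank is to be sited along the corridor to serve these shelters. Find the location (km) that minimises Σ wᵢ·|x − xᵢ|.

x = 22

For a sum of weighted absolute distances on a line, the optimum is the weighted median (not the mean). Total weight W = 562; half-weight = 281.
Sort by position and accumulate weight:
  km 8 (Hillcrest, w=12) → cum 12
  km 18 (Southcross, w=250) → cum 262
  km 22 (Westmoor, w=70) → cum 332  ≥ 281 → median here
  km 25 (Eastvale, w=90) → cum 422
  km 33 (Midtown, w=20) → cum 442
  km 51 (Northgate, w=120) → cum 562
Optimal location: km 22.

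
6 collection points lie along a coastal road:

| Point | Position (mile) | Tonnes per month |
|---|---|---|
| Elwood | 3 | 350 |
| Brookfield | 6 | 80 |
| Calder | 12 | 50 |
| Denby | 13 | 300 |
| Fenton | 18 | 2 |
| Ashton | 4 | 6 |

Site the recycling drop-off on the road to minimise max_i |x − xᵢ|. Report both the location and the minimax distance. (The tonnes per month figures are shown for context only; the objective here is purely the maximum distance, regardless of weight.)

location 10.5, max distance 7.5

The 1-center on a line is the midpoint of the two extreme points: leftmost at 3, rightmost at 18.
Optimal location = (3 + 18)/2 = 10.5; maximum distance = (18 − 3)/2 = 7.5.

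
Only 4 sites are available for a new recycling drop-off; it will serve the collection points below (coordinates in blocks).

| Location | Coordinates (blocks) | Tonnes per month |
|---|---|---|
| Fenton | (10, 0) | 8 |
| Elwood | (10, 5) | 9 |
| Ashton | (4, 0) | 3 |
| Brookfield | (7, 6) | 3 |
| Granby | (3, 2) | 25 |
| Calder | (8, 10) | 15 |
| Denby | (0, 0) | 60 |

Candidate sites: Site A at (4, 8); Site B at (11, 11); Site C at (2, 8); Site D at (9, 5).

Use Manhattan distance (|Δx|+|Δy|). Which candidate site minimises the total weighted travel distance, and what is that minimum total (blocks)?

Total weighted distance at each candidate:
  Site A (4, 8): total = 1217
  Site B (11, 11): total = 2045
  Site C (2, 8): total = 1173
  Site D (9, 5): total = 1251
Minimum is at Site C with total 1173 blocks.

Site C, total 1173 blocks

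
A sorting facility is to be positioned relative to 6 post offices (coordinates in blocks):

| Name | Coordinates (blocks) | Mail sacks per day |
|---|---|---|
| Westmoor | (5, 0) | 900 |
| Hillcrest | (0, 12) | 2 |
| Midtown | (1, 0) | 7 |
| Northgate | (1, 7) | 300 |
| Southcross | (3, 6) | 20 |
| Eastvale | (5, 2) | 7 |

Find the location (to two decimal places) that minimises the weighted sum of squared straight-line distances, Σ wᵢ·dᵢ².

The minimiser of Σwᵢ‖p−pᵢ‖² is the weighted centroid p* = (Σwᵢpᵢ)/(Σwᵢ).
Σwᵢ = 1236.
Σwᵢxᵢ = 900·5 + 2·0 + 7·1 + 300·1 + 20·3 + 7·5 = 4902.
Σwᵢyᵢ = 900·0 + 2·12 + 7·0 + 300·7 + 20·6 + 7·2 = 2258.
x* = 4902/1236 = 3.97, y* = 2258/1236 = 1.83.

(3.97, 1.83)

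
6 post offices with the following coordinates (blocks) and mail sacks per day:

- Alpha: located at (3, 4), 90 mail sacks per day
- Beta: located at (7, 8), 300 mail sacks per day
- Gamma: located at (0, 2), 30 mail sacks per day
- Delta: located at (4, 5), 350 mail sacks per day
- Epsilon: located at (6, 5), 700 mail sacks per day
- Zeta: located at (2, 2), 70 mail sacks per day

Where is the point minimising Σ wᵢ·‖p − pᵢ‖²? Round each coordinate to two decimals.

(5.27, 5.33)

The minimiser of Σwᵢ‖p−pᵢ‖² is the weighted centroid p* = (Σwᵢpᵢ)/(Σwᵢ).
Σwᵢ = 1540.
Σwᵢxᵢ = 90·3 + 300·7 + 30·0 + 350·4 + 700·6 + 70·2 = 8110.
Σwᵢyᵢ = 90·4 + 300·8 + 30·2 + 350·5 + 700·5 + 70·2 = 8210.
x* = 8110/1540 = 5.27, y* = 8210/1540 = 5.33.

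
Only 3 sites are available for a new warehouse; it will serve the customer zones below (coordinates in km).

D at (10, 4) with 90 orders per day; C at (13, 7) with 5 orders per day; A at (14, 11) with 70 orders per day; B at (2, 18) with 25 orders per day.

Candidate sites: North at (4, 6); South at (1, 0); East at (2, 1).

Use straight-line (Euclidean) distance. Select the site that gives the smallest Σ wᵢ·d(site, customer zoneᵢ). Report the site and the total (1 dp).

North, total 1701.2 km

Total weighted distance at each candidate:
  North (4, 6): total = 1701.2
  South (1, 0): total = 2598.6
  East (2, 1): total = 2350.0
Minimum is at North with total 1701.2 km.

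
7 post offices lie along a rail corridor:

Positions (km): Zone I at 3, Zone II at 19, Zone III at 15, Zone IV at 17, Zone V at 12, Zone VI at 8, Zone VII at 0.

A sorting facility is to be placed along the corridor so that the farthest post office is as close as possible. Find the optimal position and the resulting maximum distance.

location 9.5, max distance 9.5

The 1-center on a line is the midpoint of the two extreme points: leftmost at 0, rightmost at 19.
Optimal location = (0 + 19)/2 = 9.5; maximum distance = (19 − 0)/2 = 9.5.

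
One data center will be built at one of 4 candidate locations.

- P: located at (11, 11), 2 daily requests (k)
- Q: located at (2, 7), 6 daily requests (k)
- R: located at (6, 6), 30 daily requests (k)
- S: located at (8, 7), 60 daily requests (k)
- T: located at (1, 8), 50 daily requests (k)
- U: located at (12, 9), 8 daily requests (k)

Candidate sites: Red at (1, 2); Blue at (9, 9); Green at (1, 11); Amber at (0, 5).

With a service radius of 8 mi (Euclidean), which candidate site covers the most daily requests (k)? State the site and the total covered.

Coverage radius r = 8 mi; a point is covered iff (Δx)²+(Δy)² ≤ 8² = 64.
  Red (1, 2): covers {Q, R, T} → 86
  Blue (9, 9): covers {P, Q, R, S, U} → 106
  Green (1, 11): covers {Q, R, T} → 86
  Amber (0, 5): covers {Q, R, T} → 86
Maximum coverage at Blue: 106 daily requests (k).

Blue, covering 106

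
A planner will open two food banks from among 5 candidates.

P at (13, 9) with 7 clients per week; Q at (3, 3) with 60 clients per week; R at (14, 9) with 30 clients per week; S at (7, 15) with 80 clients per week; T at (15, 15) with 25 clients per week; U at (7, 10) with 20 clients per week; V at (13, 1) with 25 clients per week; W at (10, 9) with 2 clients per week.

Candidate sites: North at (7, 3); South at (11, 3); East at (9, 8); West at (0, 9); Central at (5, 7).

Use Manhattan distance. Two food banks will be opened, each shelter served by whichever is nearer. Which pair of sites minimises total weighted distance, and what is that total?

{North, East}, total 1784

Evaluate every pair (each demand assigned to the nearer of the two):
  {North, East}: total = 1784
  {South, East}: total = 1924
  {East, Central}: total = 1979
  {South, Central}: total = 2100
  {East, West}: total = 2159
  {North, South}: total = 2180
  {North, Central}: total = 2204
  {West, Central}: total = 2474
  {South, West}: total = 2520
  {North, West}: total = 2532
Best pair: {North, East} with total 1784.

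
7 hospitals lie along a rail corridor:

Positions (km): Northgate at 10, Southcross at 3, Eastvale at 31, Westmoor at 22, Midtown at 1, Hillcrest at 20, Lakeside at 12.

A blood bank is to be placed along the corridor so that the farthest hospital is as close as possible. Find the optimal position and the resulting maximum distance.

The 1-center on a line is the midpoint of the two extreme points: leftmost at 1, rightmost at 31.
Optimal location = (1 + 31)/2 = 16; maximum distance = (31 − 1)/2 = 15.

location 16, max distance 15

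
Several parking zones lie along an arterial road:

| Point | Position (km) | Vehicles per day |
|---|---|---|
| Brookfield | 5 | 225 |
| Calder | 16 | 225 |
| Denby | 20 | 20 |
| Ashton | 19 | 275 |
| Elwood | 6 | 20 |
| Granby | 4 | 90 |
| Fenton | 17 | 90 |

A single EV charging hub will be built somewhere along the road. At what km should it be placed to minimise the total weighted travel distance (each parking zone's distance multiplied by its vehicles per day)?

For a sum of weighted absolute distances on a line, the optimum is the weighted median (not the mean). Total weight W = 945; half-weight = 472.5.
Sort by position and accumulate weight:
  km 4 (Granby, w=90) → cum 90
  km 5 (Brookfield, w=225) → cum 315
  km 6 (Elwood, w=20) → cum 335
  km 16 (Calder, w=225) → cum 560  ≥ 472.5 → median here
  km 17 (Fenton, w=90) → cum 650
  km 19 (Ashton, w=275) → cum 925
  km 20 (Denby, w=20) → cum 945
Optimal location: km 16.

x = 16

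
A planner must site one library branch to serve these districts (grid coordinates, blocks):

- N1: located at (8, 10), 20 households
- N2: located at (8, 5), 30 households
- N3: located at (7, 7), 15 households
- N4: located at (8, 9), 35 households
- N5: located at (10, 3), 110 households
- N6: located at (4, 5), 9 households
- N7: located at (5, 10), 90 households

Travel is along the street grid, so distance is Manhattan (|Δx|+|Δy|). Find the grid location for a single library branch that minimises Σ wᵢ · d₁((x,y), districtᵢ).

Manhattan distance separates: Σwᵢ(|x−xᵢ|+|y−yᵢ|) = Σwᵢ|x−xᵢ| + Σwᵢ|y−yᵢ|, so x and y are optimised independently as 1-D weighted medians.
Total weight W = 309; half = 154.5.
x-coordinate, sorted with cumulative weight:
  x=4 (N6, w=9) cum 9
  x=5 (N7, w=90) cum 99
  x=7 (N3, w=15) cum 114
  x=8 (N1, w=20) cum 134
  x=8 (N2, w=30) cum 164  ← median
  x=8 (N4, w=35) cum 199
  x=10 (N5, w=110) cum 309
⇒ x* = 8
y-coordinate, sorted with cumulative weight:
  y=3 (N5, w=110) cum 110
  y=5 (N2, w=30) cum 140
  y=5 (N6, w=9) cum 149
  y=7 (N3, w=15) cum 164  ← median
  y=9 (N4, w=35) cum 199
  y=10 (N1, w=20) cum 219
  y=10 (N7, w=90) cum 309
⇒ y* = 7

(8, 7)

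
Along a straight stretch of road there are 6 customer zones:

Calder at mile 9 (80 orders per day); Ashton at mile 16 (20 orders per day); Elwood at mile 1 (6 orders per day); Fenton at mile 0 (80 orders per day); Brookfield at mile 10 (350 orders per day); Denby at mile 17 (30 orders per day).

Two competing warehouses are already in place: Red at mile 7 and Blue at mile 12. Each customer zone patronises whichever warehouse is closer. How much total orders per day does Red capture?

The indifferent point is the midpoint (7+12)/2 = 9.5; customer zones left of it (closer to Red at 7) go to Red, those right go to Blue.
  Fenton at 0 (w=80) → Red
  Elwood at 1 (w=6) → Red
  Calder at 9 (w=80) → Red
  Brookfield at 10 (w=350) → Blue
  Ashton at 16 (w=20) → Blue
  Denby at 17 (w=30) → Blue
Red captures 166; Blue captures 400.

166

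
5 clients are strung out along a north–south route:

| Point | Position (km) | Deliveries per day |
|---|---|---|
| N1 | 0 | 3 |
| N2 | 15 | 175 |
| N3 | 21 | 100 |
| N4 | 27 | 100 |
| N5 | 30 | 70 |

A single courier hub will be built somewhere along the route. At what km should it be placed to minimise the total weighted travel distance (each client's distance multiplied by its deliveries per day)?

For a sum of weighted absolute distances on a line, the optimum is the weighted median (not the mean). Total weight W = 448; half-weight = 224.
Sort by position and accumulate weight:
  km 0 (N1, w=3) → cum 3
  km 15 (N2, w=175) → cum 178
  km 21 (N3, w=100) → cum 278  ≥ 224 → median here
  km 27 (N4, w=100) → cum 378
  km 30 (N5, w=70) → cum 448
Optimal location: km 21.

x = 21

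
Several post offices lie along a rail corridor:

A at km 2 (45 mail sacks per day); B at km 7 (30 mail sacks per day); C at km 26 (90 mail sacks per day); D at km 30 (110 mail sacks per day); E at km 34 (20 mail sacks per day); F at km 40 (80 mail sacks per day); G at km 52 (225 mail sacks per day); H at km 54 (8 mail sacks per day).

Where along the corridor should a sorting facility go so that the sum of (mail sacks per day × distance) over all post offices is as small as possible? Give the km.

x = 40

For a sum of weighted absolute distances on a line, the optimum is the weighted median (not the mean). Total weight W = 608; half-weight = 304.
Sort by position and accumulate weight:
  km 2 (A, w=45) → cum 45
  km 7 (B, w=30) → cum 75
  km 26 (C, w=90) → cum 165
  km 30 (D, w=110) → cum 275
  km 34 (E, w=20) → cum 295
  km 40 (F, w=80) → cum 375  ≥ 304 → median here
  km 52 (G, w=225) → cum 600
  km 54 (H, w=8) → cum 608
Optimal location: km 40.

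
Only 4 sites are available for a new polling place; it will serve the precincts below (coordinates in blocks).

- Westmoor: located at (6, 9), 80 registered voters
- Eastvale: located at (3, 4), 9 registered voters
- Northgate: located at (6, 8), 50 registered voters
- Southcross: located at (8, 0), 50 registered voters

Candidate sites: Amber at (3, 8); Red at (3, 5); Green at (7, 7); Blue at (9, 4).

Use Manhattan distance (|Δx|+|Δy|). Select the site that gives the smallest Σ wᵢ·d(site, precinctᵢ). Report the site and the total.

Green, total 803 blocks

Total weighted distance at each candidate:
  Amber (3, 8): total = 1156
  Red (3, 5): total = 1369
  Green (7, 7): total = 803
  Blue (9, 4): total = 1294
Minimum is at Green with total 803 blocks.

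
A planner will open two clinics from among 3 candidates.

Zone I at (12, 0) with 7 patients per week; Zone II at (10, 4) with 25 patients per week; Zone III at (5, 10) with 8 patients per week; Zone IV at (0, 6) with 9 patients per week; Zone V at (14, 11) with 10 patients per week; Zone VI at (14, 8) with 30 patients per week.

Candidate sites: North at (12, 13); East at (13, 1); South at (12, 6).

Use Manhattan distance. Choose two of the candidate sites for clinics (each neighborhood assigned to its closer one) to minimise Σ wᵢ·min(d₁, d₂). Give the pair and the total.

Evaluate every pair (each demand assigned to the nearer of the two):
  {North, South}: total = 490
  {East, South}: total = 500
  {North, East}: total = 656
Best pair: {North, South} with total 490.

{North, South}, total 490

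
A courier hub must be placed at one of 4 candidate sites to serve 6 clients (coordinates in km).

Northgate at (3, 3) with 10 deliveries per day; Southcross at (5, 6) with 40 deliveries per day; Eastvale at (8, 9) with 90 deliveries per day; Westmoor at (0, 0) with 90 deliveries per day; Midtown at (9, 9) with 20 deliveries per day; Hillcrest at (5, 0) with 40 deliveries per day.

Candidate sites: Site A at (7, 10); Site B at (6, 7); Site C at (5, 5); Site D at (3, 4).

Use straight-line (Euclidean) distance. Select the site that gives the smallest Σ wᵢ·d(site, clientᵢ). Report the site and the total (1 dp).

Total weighted distance at each candidate:
  Site A (7, 10): total = 1938.0
  Site B (6, 7): total = 1545.8
  Site C (5, 5): total = 1467.8
  Site D (3, 4): total = 1544.6
Minimum is at Site C with total 1467.8 km.

Site C, total 1467.8 km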